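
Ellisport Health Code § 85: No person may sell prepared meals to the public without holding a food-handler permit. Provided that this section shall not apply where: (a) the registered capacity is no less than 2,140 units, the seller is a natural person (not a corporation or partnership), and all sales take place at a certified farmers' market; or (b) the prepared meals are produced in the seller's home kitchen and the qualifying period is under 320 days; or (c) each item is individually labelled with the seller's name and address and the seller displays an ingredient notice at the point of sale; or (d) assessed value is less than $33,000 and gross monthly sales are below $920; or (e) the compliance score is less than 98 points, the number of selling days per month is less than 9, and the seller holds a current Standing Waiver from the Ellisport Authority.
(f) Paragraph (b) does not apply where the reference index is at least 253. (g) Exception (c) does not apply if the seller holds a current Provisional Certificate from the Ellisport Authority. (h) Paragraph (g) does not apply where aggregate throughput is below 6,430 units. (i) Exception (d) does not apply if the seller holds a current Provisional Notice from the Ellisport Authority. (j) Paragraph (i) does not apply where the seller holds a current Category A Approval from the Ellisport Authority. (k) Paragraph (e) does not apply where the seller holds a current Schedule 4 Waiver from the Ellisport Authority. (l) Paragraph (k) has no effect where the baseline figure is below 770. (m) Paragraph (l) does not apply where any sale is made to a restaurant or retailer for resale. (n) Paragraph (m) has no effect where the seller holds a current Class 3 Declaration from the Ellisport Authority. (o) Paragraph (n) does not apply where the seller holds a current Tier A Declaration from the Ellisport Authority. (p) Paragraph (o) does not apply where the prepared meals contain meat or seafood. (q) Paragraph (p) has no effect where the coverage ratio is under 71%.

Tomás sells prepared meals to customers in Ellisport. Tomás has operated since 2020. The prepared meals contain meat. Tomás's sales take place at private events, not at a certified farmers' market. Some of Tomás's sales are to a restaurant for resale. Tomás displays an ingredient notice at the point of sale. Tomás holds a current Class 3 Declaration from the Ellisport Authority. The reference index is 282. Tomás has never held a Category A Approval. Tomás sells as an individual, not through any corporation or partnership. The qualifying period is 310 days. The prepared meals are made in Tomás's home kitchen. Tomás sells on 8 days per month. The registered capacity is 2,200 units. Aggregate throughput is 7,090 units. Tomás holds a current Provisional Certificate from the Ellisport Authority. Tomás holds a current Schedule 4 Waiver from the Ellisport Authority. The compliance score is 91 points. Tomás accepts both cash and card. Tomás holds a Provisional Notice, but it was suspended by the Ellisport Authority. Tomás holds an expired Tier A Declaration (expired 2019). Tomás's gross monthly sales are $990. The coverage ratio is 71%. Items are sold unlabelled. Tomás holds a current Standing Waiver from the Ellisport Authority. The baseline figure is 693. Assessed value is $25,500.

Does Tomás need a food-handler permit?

Exception (a) does not apply: sales are at private events, not a certified farmers' market.
Exception (b): the prepared meals are home-kitchen produced; the qualifying period is 310 days, under the 320 days limit — every condition holds. But: (f) operates against (b): the reference index is 282, meeting the 253 threshold. So (b) is unavailable.
Exception (c) does not apply: items are sold unlabelled.
Exception (d) requires that gross monthly sales are below $920; but gross monthly sales are $990, not below $920, so (d) is unavailable.
Exception (e) is satisfied on its face — the compliance score is 91 points, less than the 98 points limit; the number of selling days per month is 8, less than the 9 limit; a current Standing Waiver is held. Applying paragraphs (k)–(q): (k) would limit (e) — a current Schedule 4 Waiver is held — but (l) sets (k) aside: (l) operates against (k): the baseline figure is 693, below the 770 limit. (m) would limit (l) — some sales are to a restaurant for resale — but (n) sets (m) aside: (n) operates against (m): a current Class 3 Declaration is held. (o) does not operate here (no current Tier A Declaration is held), so (n) stands. So (e) applies.

No — exception (e) applies; Tomás is not required to hold a food-handler permit.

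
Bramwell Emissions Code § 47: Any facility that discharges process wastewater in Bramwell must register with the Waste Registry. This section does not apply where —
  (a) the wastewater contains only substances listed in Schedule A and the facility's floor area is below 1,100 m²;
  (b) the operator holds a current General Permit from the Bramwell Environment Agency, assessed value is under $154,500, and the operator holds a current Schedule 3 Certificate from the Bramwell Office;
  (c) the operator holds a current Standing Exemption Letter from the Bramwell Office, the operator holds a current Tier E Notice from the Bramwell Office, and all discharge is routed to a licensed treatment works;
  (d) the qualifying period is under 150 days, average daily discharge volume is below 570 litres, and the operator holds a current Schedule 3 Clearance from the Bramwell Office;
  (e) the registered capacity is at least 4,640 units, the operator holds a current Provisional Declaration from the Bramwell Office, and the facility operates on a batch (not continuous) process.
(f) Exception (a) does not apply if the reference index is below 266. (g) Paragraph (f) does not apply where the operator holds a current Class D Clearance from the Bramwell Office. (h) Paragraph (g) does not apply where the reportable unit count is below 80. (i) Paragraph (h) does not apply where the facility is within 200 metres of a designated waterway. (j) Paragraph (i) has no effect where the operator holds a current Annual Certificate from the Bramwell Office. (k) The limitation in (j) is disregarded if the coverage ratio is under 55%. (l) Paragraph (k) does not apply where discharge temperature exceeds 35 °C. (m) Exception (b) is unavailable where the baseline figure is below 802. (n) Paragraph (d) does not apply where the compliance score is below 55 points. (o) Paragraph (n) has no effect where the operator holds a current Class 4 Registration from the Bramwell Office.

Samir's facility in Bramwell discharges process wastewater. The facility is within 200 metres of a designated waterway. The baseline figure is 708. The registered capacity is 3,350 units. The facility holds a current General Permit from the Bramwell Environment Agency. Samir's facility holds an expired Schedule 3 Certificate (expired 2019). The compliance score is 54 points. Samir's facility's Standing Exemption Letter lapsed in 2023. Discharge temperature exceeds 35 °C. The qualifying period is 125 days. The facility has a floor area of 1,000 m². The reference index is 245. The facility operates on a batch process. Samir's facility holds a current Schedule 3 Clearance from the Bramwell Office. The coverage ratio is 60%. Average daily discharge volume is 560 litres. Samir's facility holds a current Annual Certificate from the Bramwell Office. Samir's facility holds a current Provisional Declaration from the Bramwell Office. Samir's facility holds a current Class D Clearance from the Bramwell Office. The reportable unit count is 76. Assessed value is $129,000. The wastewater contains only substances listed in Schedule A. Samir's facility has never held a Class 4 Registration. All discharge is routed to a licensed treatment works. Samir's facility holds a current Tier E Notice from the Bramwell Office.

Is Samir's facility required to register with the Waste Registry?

Yes — Samir's facility must register with the Waste Registry.

Exception (a) is satisfied on its face — the wastewater is Schedule-A-only; the facility's floor area is 1,000 m², below the 1,100 m² limit. However, paragraphs (f)–(l) must be considered: (f) operates against (a): the reference index is 245, below the 266 limit. (g) is triggered (a current Class D Clearance is held), but yields to (h): (h) operates — the reportable unit count is 76, below the 80 limit. (i) would limit (h) — the facility is within 200 m of a designated waterway — but (j) sets (i) aside: (j) operates against (i): a current Annual Certificate is held. (k) does not operate here (the coverage ratio is 60%, not under 55%), so (j) stands. Exception (a) does not apply.
Exception (b) fails — there is no Schedule 3 Certificate in force.
Exception (c) requires that the operator holds a current Standing Exemption Letter from the Bramwell Office; but there is no Standing Exemption Letter in force, so (c) is unavailable.
All of (d)'s requirements are met (the qualifying period is 125 days, under the 150 days limit; average daily discharge volume is 560 litres, below the 570 litres limit; a current Schedule 3 Clearance is held). But applying paragraphs (n)–(o): (n) operates against (d): the compliance score is 54 points, below the 55 points limit. (o) is not engaged (no current Class 4 Registration is held), so (n) stands. So (d) is unavailable.
Exception (e) does not apply: the registered capacity is 3,350 units, short of 4,640 units.
No exception is made out. Samir's facility falls within the general rule.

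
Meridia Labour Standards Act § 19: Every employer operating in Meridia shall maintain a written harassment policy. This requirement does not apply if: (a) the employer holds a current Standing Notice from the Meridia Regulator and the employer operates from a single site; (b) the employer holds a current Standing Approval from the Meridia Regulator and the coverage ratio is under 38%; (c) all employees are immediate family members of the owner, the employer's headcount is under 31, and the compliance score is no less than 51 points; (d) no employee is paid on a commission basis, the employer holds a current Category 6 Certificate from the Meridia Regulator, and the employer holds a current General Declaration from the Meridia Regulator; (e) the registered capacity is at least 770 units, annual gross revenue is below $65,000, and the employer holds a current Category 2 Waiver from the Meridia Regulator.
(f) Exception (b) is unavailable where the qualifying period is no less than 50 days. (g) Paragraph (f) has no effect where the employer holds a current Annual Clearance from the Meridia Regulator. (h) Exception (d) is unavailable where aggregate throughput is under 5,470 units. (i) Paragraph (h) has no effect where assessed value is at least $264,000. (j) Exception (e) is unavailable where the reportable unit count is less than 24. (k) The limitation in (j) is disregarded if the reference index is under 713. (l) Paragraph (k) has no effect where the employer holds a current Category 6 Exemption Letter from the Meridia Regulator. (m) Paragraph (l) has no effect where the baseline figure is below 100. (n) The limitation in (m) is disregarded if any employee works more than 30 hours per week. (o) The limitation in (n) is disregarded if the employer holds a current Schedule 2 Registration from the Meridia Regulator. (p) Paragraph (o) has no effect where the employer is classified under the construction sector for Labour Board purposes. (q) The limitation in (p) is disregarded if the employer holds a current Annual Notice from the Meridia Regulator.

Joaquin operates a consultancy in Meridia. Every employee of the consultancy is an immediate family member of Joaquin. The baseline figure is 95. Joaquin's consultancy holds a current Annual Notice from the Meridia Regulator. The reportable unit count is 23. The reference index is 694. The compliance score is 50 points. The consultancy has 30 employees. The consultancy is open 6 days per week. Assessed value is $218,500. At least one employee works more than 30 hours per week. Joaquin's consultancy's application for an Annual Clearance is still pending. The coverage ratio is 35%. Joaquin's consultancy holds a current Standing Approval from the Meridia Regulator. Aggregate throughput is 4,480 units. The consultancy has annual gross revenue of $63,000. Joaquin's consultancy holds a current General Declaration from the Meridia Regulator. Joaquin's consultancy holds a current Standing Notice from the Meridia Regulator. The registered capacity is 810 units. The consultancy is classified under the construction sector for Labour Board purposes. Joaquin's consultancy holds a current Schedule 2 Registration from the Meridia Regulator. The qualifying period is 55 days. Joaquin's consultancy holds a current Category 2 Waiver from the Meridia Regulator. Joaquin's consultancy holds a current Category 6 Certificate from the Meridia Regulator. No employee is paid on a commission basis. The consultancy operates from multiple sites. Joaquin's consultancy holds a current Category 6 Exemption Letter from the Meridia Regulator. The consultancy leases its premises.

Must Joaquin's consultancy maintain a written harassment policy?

Exception (a) does not apply: the employer operates from multiple sites.
Exception (b)'s conditions are all satisfied: a current Standing Approval is held; the coverage ratio is 35%, under the 38% limit. But: (f) is triggered — the qualifying period is 55 days, meeting the 50 days threshold. (g) does not operate here (there is no Annual Clearance in force), so (f) stands. Exception (b) does not apply.
Exception (c) does not apply: the compliance score is 50 points, short of 51 points.
Exception (d): no employee is paid on commission; a current Category 6 Certificate is held; a current General Declaration is held — every condition holds. Turning to paragraphs (h)–(i): (h) operates — aggregate throughput is 4,480 units, under the 5,470 units limit. (i), which would lift (h), is inapplicable — assessed value is $218,500, short of $264,000. So (d) is unavailable.
Exception (e) is satisfied on its face — the registered capacity is 810 units, meeting the 770 units threshold; annual gross revenue is $63,000, below the $65,000 limit; a current Category 2 Waiver is held. Applying paragraphs (j)–(q): (j) would limit (e) — the reportable unit count is 23, less than the 24 limit — but (k) sets (j) aside: (k) operates against (j): the reference index is 694, under the 713 limit. (l) is engaged (a current Category 6 Exemption Letter is held), but is overridden by (m): (m) operates against (l): the baseline figure is 95, below the 100 limit. (n) would limit (m) — at least one employee exceeds 30 hours/week — but (o) sets (n) aside: (o) operates against (n): a current Schedule 2 Registration is held. (p) is triggered (the consultancy is classified under the construction sector), but yields to (q): (q) is engaged — a current Annual Notice is held. So (e) applies.

No — exception (e) applies; Joaquin's consultancy is not required to maintain a written harassment policy.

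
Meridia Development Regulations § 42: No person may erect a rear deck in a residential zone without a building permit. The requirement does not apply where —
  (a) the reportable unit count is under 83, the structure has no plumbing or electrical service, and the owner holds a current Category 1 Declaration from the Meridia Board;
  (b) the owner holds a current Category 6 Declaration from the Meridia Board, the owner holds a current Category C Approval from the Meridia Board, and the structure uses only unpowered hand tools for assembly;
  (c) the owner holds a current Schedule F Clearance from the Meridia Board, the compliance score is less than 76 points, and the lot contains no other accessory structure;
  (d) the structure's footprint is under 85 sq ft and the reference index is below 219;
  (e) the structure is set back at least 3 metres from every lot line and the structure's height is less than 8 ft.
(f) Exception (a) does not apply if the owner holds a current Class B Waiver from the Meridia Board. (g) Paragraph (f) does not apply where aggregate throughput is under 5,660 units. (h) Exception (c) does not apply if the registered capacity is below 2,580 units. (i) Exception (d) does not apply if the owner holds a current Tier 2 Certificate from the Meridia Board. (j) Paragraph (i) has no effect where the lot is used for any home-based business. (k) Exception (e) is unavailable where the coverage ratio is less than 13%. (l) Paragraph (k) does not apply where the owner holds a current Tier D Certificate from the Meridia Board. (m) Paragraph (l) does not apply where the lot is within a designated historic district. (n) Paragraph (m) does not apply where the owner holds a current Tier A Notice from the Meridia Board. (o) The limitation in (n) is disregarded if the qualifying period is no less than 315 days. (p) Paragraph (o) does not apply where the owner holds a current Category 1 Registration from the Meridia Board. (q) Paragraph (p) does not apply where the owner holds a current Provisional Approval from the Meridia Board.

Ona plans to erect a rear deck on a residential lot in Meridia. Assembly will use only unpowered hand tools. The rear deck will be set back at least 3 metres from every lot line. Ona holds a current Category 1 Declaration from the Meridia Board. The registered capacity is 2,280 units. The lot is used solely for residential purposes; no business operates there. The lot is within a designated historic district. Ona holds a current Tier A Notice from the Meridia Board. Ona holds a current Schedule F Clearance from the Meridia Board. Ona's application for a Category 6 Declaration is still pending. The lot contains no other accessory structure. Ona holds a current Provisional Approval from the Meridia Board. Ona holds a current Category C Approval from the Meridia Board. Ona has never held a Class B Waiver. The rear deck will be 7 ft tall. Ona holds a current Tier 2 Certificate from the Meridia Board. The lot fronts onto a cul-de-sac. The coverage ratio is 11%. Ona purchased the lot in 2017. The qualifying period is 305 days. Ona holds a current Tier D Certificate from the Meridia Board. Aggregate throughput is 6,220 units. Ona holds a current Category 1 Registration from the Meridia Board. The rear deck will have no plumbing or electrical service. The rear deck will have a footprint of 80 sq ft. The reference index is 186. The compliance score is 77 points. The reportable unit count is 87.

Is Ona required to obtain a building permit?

No — exception (e) applies; Ona does not need a building permit.

Exception (a) does not apply: the reportable unit count is 87, not under 83.
Exception (b) fails — there is no Category 6 Declaration in force.
Exception (c) does not apply: the compliance score is 77 points, not less than 76 points.
Exception (d) is satisfied on its face — the structure's footprint is 80 sq ft, under the 85 sq ft limit; the reference index is 186, below the 219 limit. But applying paragraphs (i)–(j): (i) operates against (d): a current Tier 2 Certificate is held. (j) is not triggered (the lot is solely residential), so (i) stands. So (d) is unavailable.
Exception (e)'s conditions are all satisfied: the setback is at least 3 m on every side; the structure's height is 7 ft, less than the 8 ft limit. Considering the limiting provisions: (k) applies (the coverage ratio is 11%, less than the 13% limit), but is itself disapplied by (l): (l) operates — a current Tier D Certificate is held. (m) is engaged (the lot is in a historic district), but is overridden by (n): (n) operates against (m): a current Tier A Notice is held. (o), which would lift (n), is not engaged — the qualifying period is 305 days, short of 315 days. (e) remains available.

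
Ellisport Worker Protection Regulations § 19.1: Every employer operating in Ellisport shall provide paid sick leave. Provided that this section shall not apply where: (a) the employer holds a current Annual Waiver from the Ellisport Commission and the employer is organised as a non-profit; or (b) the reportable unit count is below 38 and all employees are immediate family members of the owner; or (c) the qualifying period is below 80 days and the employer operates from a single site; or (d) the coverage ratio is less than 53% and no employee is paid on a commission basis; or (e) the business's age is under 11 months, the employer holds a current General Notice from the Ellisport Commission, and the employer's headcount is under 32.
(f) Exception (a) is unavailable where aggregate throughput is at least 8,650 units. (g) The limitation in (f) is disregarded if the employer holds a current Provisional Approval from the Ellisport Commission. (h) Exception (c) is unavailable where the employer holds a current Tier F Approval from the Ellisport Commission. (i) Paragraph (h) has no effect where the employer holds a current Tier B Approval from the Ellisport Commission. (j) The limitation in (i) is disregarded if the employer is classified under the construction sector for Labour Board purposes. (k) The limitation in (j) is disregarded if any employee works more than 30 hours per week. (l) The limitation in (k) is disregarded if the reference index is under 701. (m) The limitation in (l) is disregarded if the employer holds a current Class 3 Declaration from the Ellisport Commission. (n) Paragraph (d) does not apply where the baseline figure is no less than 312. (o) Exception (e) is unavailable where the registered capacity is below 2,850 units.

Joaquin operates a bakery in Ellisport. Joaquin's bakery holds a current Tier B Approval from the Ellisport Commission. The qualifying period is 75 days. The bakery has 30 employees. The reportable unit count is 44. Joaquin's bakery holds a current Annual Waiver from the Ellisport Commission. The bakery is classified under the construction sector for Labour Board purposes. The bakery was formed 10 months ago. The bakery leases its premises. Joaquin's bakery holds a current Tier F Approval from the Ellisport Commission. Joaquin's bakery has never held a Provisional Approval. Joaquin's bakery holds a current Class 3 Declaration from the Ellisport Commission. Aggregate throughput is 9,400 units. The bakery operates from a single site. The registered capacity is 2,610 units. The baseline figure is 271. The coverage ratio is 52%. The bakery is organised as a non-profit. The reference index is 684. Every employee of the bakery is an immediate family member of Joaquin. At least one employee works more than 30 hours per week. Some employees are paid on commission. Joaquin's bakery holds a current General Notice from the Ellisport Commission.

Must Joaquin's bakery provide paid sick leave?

No — exception (c) applies; Joaquin's bakery is not required to provide paid sick leave.

Exception (a) is satisfied on its face — a current Annual Waiver is held; the employer is a non-profit. But: (f) operates against (a): aggregate throughput is 9,400 units, meeting the 8,650 units threshold. (g) is not engaged (there is no Provisional Approval in force), so (f) stands. So (a) is unavailable.
Exception (b) does not apply: the reportable unit count is 44, not below 38.
Exception (c) is satisfied on its face — the qualifying period is 75 days, below the 80 days limit; the employer operates from a single site. Applying paragraphs (h)–(m): (h) would limit (c) — a current Tier F Approval is held — but (i) sets (h) aside: (i) is engaged — a current Tier B Approval is held. (j) applies (the bakery is classified under the construction sector), but is displaced by (k): (k) operates against (j): at least one employee exceeds 30 hours/week. (l) is engaged (the reference index is 684, under the 701 limit), but yields to (m): (m) operates against (l): a current Class 3 Declaration is held. Exception (c) stands.
Exception (d) fails — some employees are paid on commission.
Exception (e) is satisfied on its face — the business's age is 10 months, under the 11 months limit; a current General Notice is held; the employer's headcount is 30, under the 32 limit. Turning to paragraph (o): (o) operates against (e): the registered capacity is 2,610 units, below the 2,850 units limit. (e) is therefore removed.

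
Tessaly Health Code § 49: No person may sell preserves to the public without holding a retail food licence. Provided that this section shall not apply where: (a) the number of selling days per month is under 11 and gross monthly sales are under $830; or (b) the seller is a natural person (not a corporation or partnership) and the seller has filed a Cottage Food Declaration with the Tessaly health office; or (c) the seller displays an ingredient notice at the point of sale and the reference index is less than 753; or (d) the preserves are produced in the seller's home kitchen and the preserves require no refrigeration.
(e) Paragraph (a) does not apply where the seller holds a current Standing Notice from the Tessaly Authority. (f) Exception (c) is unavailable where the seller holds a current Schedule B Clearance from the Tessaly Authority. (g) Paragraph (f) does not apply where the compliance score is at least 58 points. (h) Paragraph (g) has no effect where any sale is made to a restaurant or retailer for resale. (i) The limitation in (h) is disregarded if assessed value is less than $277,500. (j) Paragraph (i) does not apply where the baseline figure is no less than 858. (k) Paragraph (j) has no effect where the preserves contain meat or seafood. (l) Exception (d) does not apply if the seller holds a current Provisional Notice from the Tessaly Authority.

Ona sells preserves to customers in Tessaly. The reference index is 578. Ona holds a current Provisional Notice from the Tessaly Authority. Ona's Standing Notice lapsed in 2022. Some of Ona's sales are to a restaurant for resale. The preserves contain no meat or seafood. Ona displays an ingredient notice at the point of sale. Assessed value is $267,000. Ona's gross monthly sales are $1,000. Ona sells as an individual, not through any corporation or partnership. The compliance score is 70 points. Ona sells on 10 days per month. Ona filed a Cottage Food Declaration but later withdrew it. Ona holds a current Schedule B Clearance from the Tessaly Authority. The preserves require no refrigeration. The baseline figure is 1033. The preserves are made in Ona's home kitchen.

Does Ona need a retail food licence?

Exception (a) does not apply: gross monthly sales are $1,000, not under $830.
Exception (b) fails — the Cottage Food Declaration was withdrawn.
Exception (c): an ingredient notice is displayed; the reference index is 578, less than the 753 limit — every condition holds. But applying paragraphs (f)–(k): (f) operates against (c): a current Schedule B Clearance is held. (g) is engaged (the compliance score is 70 points, meeting the 58 points threshold), but is displaced by (h): (h) applies — some sales are to a restaurant for resale. (i) would limit (h) — assessed value is $267,000, less than the $277,500 limit — but (j) sets (i) aside: (j) operates against (i): the baseline figure is 1,033, meeting the 858 threshold. (k) is not triggered (the preserves contain no meat or seafood), so (j) stands. So (c) is unavailable.
Exception (d)'s conditions are all satisfied: the preserves are home-kitchen produced; the preserves are shelf-stable. However, paragraph (l) must be considered: (l) operates against (d): a current Provisional Notice is held. So (d) is unavailable.
Every exception is unavailable, so the rule governs.

Yes — Ona must hold a retail food licence.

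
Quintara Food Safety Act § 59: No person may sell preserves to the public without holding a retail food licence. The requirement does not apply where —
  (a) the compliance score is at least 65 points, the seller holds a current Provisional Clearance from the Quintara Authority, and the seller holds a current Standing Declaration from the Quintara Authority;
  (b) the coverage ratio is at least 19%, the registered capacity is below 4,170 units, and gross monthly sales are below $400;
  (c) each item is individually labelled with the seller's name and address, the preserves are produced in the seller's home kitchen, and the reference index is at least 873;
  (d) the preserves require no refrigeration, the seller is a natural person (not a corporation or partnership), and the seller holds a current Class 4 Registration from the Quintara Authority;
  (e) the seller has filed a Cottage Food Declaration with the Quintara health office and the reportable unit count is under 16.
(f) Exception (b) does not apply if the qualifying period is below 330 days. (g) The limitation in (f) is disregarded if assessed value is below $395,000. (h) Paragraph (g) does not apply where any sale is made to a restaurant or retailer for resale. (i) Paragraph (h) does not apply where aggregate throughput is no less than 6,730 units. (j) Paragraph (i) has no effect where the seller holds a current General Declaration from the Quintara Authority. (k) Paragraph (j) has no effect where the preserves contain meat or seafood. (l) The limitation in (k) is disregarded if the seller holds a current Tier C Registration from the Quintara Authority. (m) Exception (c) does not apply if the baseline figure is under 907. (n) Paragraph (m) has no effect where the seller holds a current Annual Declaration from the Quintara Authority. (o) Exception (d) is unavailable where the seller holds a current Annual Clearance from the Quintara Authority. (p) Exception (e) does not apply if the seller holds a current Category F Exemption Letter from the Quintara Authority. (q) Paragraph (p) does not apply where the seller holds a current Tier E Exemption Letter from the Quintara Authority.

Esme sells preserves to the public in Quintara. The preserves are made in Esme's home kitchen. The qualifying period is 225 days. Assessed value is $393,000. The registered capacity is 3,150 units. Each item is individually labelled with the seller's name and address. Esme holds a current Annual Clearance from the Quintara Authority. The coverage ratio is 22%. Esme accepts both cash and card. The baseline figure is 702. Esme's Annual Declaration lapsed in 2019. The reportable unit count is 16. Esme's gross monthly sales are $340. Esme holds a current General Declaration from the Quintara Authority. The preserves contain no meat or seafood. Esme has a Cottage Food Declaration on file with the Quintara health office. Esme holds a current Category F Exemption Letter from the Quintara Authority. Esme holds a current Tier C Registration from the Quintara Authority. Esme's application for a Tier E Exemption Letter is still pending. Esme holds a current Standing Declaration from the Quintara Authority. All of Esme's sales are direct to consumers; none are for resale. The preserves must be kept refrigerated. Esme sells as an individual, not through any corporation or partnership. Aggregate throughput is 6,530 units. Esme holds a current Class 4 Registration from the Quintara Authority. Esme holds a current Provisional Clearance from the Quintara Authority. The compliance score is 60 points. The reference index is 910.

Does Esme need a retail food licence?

Exception (a) does not apply: the compliance score is 60 points, short of 65 points.
Exception (b): the coverage ratio is 22%, meeting the 19% threshold; the registered capacity is 3,150 units, below the 4,170 units limit; gross monthly sales are $340, below the $400 limit — every condition holds. Applying paragraphs (f)–(l): (f) is triggered (the qualifying period is 225 days, below the 330 days limit), but yields to (g): (g) operates against (f): assessed value is $393,000, below the $395,000 limit. (h) is inapplicable (no sales are for resale), so (g) stands. Exception (b) stands.
Exception (c): items are individually labelled; the preserves are home-kitchen produced; the reference index is 910, meeting the 873 threshold — every condition holds. But: (m) is triggered — the baseline figure is 702, under the 907 limit. (n) does not operate here (there is no Annual Declaration in force), so (m) stands. Exception (c) does not apply.
Exception (d) requires that the preserves require no refrigeration; but the preserves require refrigeration, so (d) is unavailable.
Exception (e) fails — the reportable unit count is 16, not under 16.

No — exception (b) applies; Esme is not required to hold a retail food licence.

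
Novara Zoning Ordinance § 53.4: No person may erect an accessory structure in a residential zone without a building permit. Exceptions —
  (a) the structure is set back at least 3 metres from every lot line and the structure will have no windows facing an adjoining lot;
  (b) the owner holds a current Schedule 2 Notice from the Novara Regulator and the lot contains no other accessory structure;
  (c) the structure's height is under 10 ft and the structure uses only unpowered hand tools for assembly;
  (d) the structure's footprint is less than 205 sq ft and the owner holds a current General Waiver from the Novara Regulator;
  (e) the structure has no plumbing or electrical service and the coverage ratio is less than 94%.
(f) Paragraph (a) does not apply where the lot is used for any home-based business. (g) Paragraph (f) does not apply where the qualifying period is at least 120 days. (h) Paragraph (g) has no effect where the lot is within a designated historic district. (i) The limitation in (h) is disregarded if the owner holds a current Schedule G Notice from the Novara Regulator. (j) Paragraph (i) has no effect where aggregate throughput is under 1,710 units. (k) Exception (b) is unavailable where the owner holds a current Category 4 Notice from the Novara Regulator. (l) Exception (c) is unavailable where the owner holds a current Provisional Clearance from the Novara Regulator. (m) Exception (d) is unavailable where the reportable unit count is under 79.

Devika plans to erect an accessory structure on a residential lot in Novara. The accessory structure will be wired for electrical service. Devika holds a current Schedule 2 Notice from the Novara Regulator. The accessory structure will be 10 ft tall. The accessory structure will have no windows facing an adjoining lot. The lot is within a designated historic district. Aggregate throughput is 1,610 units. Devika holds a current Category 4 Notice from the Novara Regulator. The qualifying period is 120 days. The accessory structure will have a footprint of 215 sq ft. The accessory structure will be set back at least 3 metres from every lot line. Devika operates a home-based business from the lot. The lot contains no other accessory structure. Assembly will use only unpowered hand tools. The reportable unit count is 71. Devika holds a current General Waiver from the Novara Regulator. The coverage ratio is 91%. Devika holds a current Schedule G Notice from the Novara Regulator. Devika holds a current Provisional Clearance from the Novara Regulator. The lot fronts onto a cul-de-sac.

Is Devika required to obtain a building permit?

Exception (a): the setback is at least 3 m on every side; no windows face an adjoining lot — every condition holds. But applying paragraphs (f)–(j): (f) operates against (a): a home-based business operates on the lot. (g) would limit (f) — the qualifying period is 120 days, meeting the 120 days threshold — but (h) sets (g) aside: (h) is triggered — the lot is in a historic district. (i) would limit (h) — a current Schedule G Notice is held — but (j) sets (i) aside: (j) is engaged — aggregate throughput is 1,610 units, under the 1,710 units limit. (a) is therefore removed.
Exception (b) is satisfied on its face — a current Schedule 2 Notice is held; the lot has no other accessory structure. But: (k) operates against (b): a current Category 4 Notice is held. (b) is therefore removed.
Exception (c) requires that the structure's height is under 10 ft; but the structure's height is 10 ft, not under 10 ft, so (c) is unavailable.
Exception (d) fails — the structure's footprint is 215 sq ft, not less than 205 sq ft.
Exception (e) fails — electrical service is planned.
No exception is made out. Devika falls within the general rule.

Yes — Devika must obtain a building permit.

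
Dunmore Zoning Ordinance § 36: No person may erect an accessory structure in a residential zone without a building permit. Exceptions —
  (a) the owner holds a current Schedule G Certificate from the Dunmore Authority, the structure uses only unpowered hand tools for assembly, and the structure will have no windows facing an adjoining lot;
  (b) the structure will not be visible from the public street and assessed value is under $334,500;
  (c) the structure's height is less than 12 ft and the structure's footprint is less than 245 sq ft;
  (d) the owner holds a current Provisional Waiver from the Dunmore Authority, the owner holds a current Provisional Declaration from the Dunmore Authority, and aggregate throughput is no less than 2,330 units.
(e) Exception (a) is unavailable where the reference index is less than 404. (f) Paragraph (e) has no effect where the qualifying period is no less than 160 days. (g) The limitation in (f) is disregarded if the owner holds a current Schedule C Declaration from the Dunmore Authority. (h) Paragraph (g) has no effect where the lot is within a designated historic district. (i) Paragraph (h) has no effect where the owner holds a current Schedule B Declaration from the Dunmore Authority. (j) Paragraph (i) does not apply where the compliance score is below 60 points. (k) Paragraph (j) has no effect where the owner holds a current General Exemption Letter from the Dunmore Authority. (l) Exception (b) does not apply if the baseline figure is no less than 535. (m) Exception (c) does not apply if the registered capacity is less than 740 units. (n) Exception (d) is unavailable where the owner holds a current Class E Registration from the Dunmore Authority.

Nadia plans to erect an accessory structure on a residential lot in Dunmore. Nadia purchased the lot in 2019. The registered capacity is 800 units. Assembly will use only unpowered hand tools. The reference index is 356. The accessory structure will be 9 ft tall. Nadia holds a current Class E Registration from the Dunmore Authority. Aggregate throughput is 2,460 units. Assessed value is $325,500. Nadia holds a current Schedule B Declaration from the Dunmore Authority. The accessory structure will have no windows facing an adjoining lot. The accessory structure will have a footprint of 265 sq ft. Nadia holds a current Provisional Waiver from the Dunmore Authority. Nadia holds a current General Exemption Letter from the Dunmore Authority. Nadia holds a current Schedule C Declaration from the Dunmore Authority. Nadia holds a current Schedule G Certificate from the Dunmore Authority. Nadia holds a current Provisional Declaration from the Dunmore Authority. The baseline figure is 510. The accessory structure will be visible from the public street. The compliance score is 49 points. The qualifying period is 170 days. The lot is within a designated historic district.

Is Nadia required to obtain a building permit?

Exception (a): a current Schedule G Certificate is held; assembly uses only hand tools; no windows face an adjoining lot — every condition holds. But applying paragraphs (e)–(k): (e) is engaged — the reference index is 356, less than the 404 limit. (f) operates (the qualifying period is 170 days, meeting the 160 days threshold), but is itself disapplied by (g): (g) operates — a current Schedule C Declaration is held. (h) would limit (g) — the lot is in a historic district — but (i) sets (h) aside: (i) operates against (h): a current Schedule B Declaration is held. (j) operates (the compliance score is 49 points, below the 60 points limit), but yields to (k): (k) operates — a current General Exemption Letter is held. (a) is therefore removed.
Exception (b) fails — the structure will be visible from the street.
Exception (c) does not apply: the structure's footprint is 265 sq ft, not less than 245 sq ft.
Exception (d)'s conditions are all satisfied: a current Provisional Waiver is held; a current Provisional Declaration is held; aggregate throughput is 2,460 units, meeting the 2,330 units threshold. However, paragraph (n) must be considered: (n) operates against (d): a current Class E Registration is held. So (d) is unavailable.
None of the exceptions is available; § 36 applies in full.

Yes — Nadia must obtain a building permit.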